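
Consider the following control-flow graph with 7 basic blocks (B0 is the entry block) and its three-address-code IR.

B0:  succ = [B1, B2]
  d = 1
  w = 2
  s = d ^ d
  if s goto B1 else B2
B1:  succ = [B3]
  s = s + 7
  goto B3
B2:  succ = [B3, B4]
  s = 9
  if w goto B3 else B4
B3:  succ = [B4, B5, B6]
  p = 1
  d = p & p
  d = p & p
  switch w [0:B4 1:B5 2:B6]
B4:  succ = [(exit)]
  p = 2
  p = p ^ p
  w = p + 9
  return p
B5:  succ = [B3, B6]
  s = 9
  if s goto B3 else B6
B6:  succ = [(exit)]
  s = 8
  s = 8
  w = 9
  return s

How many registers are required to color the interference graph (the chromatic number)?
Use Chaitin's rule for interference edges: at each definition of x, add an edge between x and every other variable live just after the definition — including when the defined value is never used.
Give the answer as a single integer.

Block summaries:
  B0: def={d,s,w} ue=∅
  B1: def={s} ue={s}
  B2: def={s} ue={w}
  B3: def={d,p} ue={w}
  B4: def={p,w} ue=∅
  B5: def={s} ue=∅
  B6: def={s,w} ue=∅

Backward fixpoint:
  live B0: ∅→{s,w}
  live B1: {s,w}→{w}
  live B2: {w}→{w}
  live B3: {w}→{w}
  live B4: ∅→∅
  live B5: {w}→{w}
  live B6: ∅→∅

Interfere edges:
  d↔{p,w}
  p↔{d,w}
  s↔{w}
  w↔{d,p,s}

Registers:
  clique {d,p,w} ⇒ need ≥ 3
  assign d→r1 p→r2 s→r1 w→r0 — no edge inside a register ⇒ χ ≤ 3
  χ = 3

Answer: 3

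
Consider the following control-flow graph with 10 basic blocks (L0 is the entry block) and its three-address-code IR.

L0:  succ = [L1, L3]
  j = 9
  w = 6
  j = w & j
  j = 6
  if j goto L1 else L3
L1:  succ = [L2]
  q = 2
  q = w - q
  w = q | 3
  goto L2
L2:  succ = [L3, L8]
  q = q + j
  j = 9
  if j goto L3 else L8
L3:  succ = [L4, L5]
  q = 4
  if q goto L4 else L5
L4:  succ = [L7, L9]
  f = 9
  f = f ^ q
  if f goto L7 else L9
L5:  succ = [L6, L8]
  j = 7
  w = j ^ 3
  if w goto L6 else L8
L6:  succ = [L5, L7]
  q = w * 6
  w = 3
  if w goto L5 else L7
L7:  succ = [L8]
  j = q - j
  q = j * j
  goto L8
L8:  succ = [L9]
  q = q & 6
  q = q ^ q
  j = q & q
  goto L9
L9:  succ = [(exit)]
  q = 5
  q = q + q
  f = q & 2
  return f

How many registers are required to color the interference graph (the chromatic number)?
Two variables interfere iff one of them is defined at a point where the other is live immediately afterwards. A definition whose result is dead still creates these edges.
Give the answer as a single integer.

Block summaries:
  L0: {j,w} / ∅
  L1: {q,w} / {w}
  L2: {j,q} / {j,q}
  L3: {q} / ∅
  L4: {f} / {q}
  L5: {j,w} / ∅
  L6: {q,w} / {w}
  L7: {j,q} / {j,q}
  L8: {j,q} / {q}
  L9: {f,q} / ∅

Backward fixpoint:
  L0 li=∅ lo={j,w}
  L1 li={j,w} lo={j,q}
  L2 li={j,q} lo={j,q}
  L3 li={j} lo={j,q}
  L4 li={j,q} lo={j,q}
  L5 li={q} lo={j,q,w}
  L6 li={j,w} lo={j,q}
  L7 li={j,q} lo={q}
  L8 li={q} lo=∅
  L9 li=∅ lo=∅

Interfere edges:
  f: {j,q}
  j: {f,q,w}
  q: {f,j,w}
  w: {j,q}

Registers:
  lower bound: {f,j,q} mutually conflict ⇒ χ ≥ 3
  assign f→c2 j→c0 q→c1 w→c2 — no edge inside a register ⇒ χ ≤ 3
  χ = 3

Answer: 3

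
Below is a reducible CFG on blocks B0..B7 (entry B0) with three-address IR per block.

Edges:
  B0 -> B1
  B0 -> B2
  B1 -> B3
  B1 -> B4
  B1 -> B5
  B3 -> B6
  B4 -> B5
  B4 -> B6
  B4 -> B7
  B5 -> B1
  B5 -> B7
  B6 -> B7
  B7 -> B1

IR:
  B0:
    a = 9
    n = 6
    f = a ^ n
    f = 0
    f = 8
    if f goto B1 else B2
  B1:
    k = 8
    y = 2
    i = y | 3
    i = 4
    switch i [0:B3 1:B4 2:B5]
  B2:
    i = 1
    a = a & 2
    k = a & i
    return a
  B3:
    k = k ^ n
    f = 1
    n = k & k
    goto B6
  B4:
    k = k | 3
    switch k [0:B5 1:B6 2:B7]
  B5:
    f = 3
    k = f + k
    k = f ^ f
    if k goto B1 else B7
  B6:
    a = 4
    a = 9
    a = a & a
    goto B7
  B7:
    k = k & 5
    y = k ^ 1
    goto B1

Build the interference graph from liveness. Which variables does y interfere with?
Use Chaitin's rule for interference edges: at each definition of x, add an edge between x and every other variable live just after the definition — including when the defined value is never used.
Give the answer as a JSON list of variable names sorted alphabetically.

Per-block:
  B0: {a,f,n} / ∅
  B1: {i,k,y} / ∅
  B2: {a,i,k} / {a}
  B3: {f,k,n} / {k,n}
  B4: {k} / {k}
  B5: {f,k} / {k}
  B6: {a} / ∅
  B7: {k,y} / {k}

Liveness:
  B0: in=∅ out={a,n}
  B1: in={n} out={k,n}
  B2: in={a} out=∅
  B3: in={k,n} out={k,n}
  B4: in={k,n} out={k,n}
  B5: in={k,n} out={k,n}
  B6: in={k,n} out={k,n}
  B7: in={k,n} out={n}

Interfere edges:
  a↔{f,i,k,n}
  f↔{a,k,n}
  i↔{a,k,n}
  k↔{a,f,i,n,y}
  n↔{a,f,i,k,y}
  y↔{k,n}

N(y) = ["k", "n"]

Answer: ["k", "n"]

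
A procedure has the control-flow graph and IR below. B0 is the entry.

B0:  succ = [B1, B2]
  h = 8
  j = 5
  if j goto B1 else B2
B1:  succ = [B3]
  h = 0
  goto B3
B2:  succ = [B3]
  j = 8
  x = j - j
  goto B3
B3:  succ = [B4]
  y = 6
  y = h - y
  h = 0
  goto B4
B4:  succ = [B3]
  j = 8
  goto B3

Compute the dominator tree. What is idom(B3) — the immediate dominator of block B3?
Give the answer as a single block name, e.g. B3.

idom tree: B1←B0 B2←B0 B3←B0 B4←B3
Join-block Dom:
  B3: preds {B1,B2,B4}: {B0,B1} ∩ {B0,B2} ∩ {B0,B3,B4} = {B0}; idom=B0

idom(B3) = B0

Answer: B0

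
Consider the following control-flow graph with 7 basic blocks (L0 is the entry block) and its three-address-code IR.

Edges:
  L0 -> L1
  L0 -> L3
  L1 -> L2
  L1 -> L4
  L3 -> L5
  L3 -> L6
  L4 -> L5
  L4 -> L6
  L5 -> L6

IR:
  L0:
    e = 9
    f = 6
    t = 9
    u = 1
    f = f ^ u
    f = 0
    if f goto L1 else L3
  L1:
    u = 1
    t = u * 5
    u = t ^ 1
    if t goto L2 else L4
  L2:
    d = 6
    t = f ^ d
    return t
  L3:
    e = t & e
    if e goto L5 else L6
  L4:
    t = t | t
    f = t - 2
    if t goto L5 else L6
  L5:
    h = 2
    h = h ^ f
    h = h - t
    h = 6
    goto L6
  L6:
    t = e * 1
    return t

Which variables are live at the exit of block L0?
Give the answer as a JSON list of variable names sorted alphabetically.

Block summaries:
  L0 def {e,f,t,u} use ∅
  L1 def {t,u} use ∅
  L2 def {d,t} use {f}
  L3 def {e} use {e,t}
  L4 def {f,t} use {t}
  L5 def {h} use {f,t}
  L6 def {t} use {e}

Live sets:
  L0: in=∅ out={e,f,t}
  L1: in={e,f} out={e,f,t}
  L2: in={f} out=∅
  L3: in={e,f,t} out={e,f,t}
  L4: in={e,t} out={e,f,t}
  L5: in={e,f,t} out={e}
  L6: in={e} out=∅

live-out(L0) = ["e", "f", "t"]

Answer: ["e", "f", "t"]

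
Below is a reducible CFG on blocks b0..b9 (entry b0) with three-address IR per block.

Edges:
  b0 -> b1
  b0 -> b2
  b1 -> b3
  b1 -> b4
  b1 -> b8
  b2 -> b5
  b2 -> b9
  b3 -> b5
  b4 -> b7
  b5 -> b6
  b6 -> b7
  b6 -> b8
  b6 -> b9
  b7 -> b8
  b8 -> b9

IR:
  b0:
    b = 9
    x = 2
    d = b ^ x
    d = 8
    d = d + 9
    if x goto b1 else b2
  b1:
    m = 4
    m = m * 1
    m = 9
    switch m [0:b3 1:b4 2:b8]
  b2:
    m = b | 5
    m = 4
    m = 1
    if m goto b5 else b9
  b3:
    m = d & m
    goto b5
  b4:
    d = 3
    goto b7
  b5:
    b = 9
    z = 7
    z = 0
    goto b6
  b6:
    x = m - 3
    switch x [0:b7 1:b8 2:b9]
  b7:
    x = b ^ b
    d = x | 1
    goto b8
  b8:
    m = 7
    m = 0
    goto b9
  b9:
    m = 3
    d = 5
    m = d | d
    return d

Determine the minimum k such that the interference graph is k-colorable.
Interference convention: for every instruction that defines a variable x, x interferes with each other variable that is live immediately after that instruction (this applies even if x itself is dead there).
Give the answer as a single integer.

Answer: 3

Analysis:
Per-block:
  b0: {b,d,x} / ∅
  b1: {m} / ∅
  b2: {m} / {b}
  b3: {m} / {d,m}
  b4: {d} / ∅
  b5: {b,z} / ∅
  b6: {x} / {m}
  b7: {d,x} / {b}
  b8: {m} / ∅
  b9: {d,m} / ∅

Liveness:
  b0 li=∅ lo={b,d}
  b1 li={b,d} lo={b,d,m}
  b2 li={b} lo={m}
  b3 li={d,m} lo={m}
  b4 li={b} lo={b}
  b5 li={m} lo={b,m}
  b6 li={b,m} lo={b}
  b7 li={b} lo=∅
  b8 li=∅ lo=∅
  b9 li=∅ lo=∅

Interference:
  b↔{d,m,x,z}
  d↔{b,m,x}
  m↔{b,d,z}
  x↔{b,d}
  z↔{b,m}

Chromatic number:
  {b,d,m} pairwise interfere (3-clique) ⇒ χ ≥ 3
  3-colouring: r0={b}  r1={d,z}  r2={m,x}
  χ = 3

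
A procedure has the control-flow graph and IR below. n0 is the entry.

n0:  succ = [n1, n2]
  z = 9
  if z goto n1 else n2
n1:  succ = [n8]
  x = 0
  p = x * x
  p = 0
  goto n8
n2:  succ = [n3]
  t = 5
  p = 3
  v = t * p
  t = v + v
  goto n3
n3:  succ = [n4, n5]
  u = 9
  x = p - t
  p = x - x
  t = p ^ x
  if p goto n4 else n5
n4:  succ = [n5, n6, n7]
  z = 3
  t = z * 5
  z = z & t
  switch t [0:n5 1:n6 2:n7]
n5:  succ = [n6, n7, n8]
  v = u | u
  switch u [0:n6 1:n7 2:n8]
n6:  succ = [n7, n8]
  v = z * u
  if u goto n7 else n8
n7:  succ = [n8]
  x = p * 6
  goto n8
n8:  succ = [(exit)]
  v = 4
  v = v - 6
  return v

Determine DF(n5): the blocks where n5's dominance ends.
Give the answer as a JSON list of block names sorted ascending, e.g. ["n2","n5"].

Answer: ["n6", "n7", "n8"]

Analysis:
idom tree: n1←n0 n2←n0 n3←n2 n4←n3 n5←n3 n6←n3 n7←n3 n8←n0
Dom at joins:
  n5: preds {n3,n4}: {n0,n2,n3} ∩ {n0,n2,n3,n4} = {n0,n2,n3}; idom=n3
  n6: preds {n4,n5}: {n0,n2,n3,n4} ∩ {n0,n2,n3,n5} = {n0,n2,n3}; idom=n3
  n7: preds {n4,n5,n6}: {n0,n2,n3,n4} ∩ {n0,n2,n3,n5} ∩ {n0,n2,n3,n6} = {n0,n2,n3}; idom=n3
  n8: preds {n1,n5,n6,n7}: {n0,n1} ∩ {n0,n2,n3,n5} ∩ {n0,n2,n3,n6} ∩ {n0,n2,n3,n7} = {n0}; idom=n0

DF derivation:
  join n5 pred n3: · stop@n3
  join n5 pred n4: n4 stop@n3
  join n6 pred n4: n4 stop@n3
  join n6 pred n5: n5 stop@n3
  join n7 pred n4: n4 stop@n3
  join n7 pred n5: n5 stop@n3
  join n7 pred n6: n6 stop@n3
  join n8 pred n1: n1 stop@n0
  join n8 pred n5: n5→n3→n2 stop@n0
  join n8 pred n6: n6→n3→n2 stop@n0
  join n8 pred n7: n7→n3→n2 stop@n0
  DF(n0)=∅
  DF(n1)={n8}
  DF(n2)={n8}
  DF(n3)={n8}
  DF(n4)={n5,n6,n7}
  DF(n5)={n6,n7,n8}
  DF(n6)={n7,n8}
  DF(n7)={n8}
  DF(n8)=∅

DF(n5) = ["n6", "n7", "n8"]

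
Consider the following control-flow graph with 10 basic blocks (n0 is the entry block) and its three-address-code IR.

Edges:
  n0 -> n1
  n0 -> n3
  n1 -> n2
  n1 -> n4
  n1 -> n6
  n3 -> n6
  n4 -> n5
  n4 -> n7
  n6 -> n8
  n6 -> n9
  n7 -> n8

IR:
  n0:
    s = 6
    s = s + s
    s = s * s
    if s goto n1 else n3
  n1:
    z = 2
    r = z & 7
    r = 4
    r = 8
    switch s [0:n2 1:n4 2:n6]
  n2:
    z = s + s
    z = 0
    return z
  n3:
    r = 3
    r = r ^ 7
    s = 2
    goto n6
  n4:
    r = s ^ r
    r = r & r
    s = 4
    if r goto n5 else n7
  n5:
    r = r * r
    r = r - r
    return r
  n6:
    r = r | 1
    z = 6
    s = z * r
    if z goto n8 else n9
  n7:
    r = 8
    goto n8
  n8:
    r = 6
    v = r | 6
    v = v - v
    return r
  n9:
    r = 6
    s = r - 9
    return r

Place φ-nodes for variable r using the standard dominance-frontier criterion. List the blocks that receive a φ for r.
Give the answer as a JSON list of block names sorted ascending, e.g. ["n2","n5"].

idom tree: n1←n0 n2←n1 n3←n0 n4←n1 n5←n4 n6←n0 n7←n4 n8←n0 n9←n6
Join-block Dom:
  n6: preds {n1,n3}: {n0,n1} ∩ {n0,n3} = {n0}; idom=n0
  n8: preds {n6,n7}: {n0,n6} ∩ {n0,n1,n4,n7} = {n0}; idom=n0

DF derivation:
  join n6 pred n1: n1 stop@n0
  join n6 pred n3: n3 stop@n0
  join n8 pred n6: n6 stop@n0
  join n8 pred n7: n7→n4→n1 stop@n0
  DF(n0)=∅
  DF(n1)={n6,n8}
  DF(n2)=∅
  DF(n3)={n6}
  DF(n4)={n8}
  DF(n5)=∅
  DF(n6)={n8}
  DF(n7)={n8}
  DF(n8)=∅
  DF(n9)=∅

φ for r: defs {n1,n3,n4,n5,n6,n7,n8,n9}
  DF⁺ = {n6,n8}

Answer: ["n6", "n8"]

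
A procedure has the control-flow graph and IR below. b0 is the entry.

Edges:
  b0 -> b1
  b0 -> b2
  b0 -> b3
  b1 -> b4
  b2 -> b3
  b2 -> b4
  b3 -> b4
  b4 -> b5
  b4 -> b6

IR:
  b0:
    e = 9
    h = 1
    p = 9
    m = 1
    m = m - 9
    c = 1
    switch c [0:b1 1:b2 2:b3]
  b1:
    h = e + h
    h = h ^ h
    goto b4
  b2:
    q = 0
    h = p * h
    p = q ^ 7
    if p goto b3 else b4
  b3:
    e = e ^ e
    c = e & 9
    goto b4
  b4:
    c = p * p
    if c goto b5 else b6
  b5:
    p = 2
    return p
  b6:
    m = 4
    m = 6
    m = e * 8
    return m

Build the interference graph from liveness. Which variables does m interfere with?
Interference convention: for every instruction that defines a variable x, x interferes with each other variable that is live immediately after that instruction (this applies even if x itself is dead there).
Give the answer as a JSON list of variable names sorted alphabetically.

Answer: ["e", "h", "p"]

Derivation:
Block summaries:
  b0: def={c,e,h,m,p} ue=∅
  b1: def={h} ue={e,h}
  b2: def={h,p,q} ue={h,p}
  b3: def={c,e} ue={e}
  b4: def={c} ue={p}
  b5: def={p} ue=∅
  b6: def={m} ue={e}

Backward fixpoint:
  b0 li=∅ lo={e,h,p}
  b1 li={e,h,p} lo={e,p}
  b2 li={e,h,p} lo={e,p}
  b3 li={e,p} lo={e,p}
  b4 li={e,p} lo={e}
  b5 li=∅ lo=∅
  b6 li={e} lo=∅

Interfere edges:
  c — {e,h,p}
  e — {c,h,m,p,q}
  h — {c,e,m,p,q}
  m — {e,h,p}
  p — {c,e,h,m,q}
  q — {e,h,p}

N(m) = ["e", "h", "p"]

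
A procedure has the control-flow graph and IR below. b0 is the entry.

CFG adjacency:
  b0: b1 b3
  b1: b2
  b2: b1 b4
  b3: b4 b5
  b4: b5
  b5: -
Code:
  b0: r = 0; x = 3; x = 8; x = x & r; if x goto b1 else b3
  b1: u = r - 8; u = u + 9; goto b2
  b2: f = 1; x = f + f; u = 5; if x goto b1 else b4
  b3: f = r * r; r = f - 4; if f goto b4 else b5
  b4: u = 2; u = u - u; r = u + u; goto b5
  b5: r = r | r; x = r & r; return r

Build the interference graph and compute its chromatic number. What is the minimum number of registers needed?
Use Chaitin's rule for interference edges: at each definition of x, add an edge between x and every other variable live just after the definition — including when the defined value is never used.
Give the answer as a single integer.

Answer: 3

Analysis:
def/use:
  b0 def {r,x} use ∅
  b1 def {u} use {r}
  b2 def {f,u,x} use ∅
  b3 def {f,r} use {r}
  b4 def {r,u} use ∅
  b5 def {r,x} use {r}

Backward fixpoint:
  b0: in=∅ out={r}
  b1: in={r} out={r}
  b2: in={r} out={r}
  b3: in={r} out={r}
  b4: in=∅ out={r}
  b5: in={r} out=∅

Interference:
  f — {r}
  r — {f,u,x}
  u — {r,x}
  x — {r,u}

Registers:
  lower bound: {r,u,x} mutually conflict ⇒ χ ≥ 3
  3-colouring: c0={r}  c1={f,u}  c2={x}
  χ = 3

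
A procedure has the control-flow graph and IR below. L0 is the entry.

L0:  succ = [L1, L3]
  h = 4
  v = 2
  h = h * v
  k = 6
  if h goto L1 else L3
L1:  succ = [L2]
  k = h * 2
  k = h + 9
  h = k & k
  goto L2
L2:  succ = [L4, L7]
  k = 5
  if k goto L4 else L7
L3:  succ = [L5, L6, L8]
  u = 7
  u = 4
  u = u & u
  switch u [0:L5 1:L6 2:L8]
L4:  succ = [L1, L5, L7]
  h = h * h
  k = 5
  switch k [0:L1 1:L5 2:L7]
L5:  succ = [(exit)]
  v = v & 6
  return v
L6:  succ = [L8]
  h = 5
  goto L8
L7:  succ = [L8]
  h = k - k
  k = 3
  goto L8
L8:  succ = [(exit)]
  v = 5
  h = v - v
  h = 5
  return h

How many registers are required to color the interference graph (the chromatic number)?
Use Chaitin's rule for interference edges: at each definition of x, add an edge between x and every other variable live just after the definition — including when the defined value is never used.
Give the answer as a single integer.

def/use:
  L0: {h,k,v} / ∅
  L1: {h,k} / {h}
  L2: {k} / ∅
  L3: {u} / ∅
  L4: {h,k} / {h}
  L5: {v} / {v}
  L6: {h} / ∅
  L7: {h,k} / {k}
  L8: {h,v} / ∅

Liveness:
  L0: in=∅ out={h,v}
  L1: in={h,v} out={h,v}
  L2: in={h,v} out={h,k,v}
  L3: in={v} out={v}
  L4: in={h,v} out={h,k,v}
  L5: in={v} out=∅
  L6: in=∅ out=∅
  L7: in={k} out=∅
  L8: in=∅ out=∅

Interference:
  h↔{k,v}
  k↔{h,v}
  u↔{v}
  v↔{h,k,u}

Colouring:
  lower bound: {h,k,v} mutually conflict ⇒ χ ≥ 3
  3-colouring: r0={v}  r1={h,u}  r2={k}
  χ = 3

Answer: 3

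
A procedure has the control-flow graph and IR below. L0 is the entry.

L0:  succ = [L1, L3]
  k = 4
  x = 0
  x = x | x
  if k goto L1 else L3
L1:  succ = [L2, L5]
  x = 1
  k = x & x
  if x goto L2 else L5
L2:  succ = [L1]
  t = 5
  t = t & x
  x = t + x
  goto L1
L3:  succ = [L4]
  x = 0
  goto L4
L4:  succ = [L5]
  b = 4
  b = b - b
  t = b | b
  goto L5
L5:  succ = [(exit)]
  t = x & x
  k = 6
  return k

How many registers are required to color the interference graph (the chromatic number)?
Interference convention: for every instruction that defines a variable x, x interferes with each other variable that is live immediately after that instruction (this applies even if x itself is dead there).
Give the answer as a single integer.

Per-block:
  L0: {k,x} / ∅
  L1: {k,x} / ∅
  L2: {t,x} / {x}
  L3: {x} / ∅
  L4: {b,t} / ∅
  L5: {k,t} / {x}

Backward fixpoint:
  L0 li=∅ lo=∅
  L1 li=∅ lo={x}
  L2 li={x} lo=∅
  L3 li=∅ lo={x}
  L4 li={x} lo={x}
  L5 li={x} lo=∅

Interference:
  b: {x}
  k: {x}
  t: {x}
  x: {b,k,t}

Chromatic number:
  lower bound: {b,x} mutually conflict ⇒ χ ≥ 2
  assign b→R1 k→R1 t→R1 x→R0 — no edge inside a register ⇒ χ ≤ 2
  χ = 2

Answer: 2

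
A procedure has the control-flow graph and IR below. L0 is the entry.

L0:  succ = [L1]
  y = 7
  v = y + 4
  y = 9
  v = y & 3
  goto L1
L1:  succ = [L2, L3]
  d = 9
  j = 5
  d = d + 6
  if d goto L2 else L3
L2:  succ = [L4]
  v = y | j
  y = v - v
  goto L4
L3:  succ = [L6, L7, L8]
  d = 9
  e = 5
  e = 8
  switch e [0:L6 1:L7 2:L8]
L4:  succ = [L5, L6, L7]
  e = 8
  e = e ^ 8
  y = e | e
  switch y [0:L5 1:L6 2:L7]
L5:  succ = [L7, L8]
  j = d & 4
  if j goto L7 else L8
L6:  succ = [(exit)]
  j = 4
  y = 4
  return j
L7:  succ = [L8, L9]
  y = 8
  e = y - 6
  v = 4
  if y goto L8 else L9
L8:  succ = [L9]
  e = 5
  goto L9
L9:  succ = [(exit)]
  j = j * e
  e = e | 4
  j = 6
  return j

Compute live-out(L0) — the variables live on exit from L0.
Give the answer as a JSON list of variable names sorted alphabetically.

def/use:
  L0: def={v,y} ue=∅
  L1: def={d,j} ue=∅
  L2: def={v,y} ue={j,y}
  L3: def={d,e} ue=∅
  L4: def={e,y} ue=∅
  L5: def={j} ue={d}
  L6: def={j,y} ue=∅
  L7: def={e,v,y} ue=∅
  L8: def={e} ue=∅
  L9: def={e,j} ue={e,j}

Live sets:
  L0: in=∅ out={y}
  L1: in={y} out={d,j,y}
  L2: in={d,j,y} out={d,j}
  L3: in={j} out={j}
  L4: in={d,j} out={d,j}
  L5: in={d} out={j}
  L6: in=∅ out=∅
  L7: in={j} out={e,j}
  L8: in={j} out={e,j}
  L9: in={e,j} out=∅

live-out(L0) = ["y"]

Answer: ["y"]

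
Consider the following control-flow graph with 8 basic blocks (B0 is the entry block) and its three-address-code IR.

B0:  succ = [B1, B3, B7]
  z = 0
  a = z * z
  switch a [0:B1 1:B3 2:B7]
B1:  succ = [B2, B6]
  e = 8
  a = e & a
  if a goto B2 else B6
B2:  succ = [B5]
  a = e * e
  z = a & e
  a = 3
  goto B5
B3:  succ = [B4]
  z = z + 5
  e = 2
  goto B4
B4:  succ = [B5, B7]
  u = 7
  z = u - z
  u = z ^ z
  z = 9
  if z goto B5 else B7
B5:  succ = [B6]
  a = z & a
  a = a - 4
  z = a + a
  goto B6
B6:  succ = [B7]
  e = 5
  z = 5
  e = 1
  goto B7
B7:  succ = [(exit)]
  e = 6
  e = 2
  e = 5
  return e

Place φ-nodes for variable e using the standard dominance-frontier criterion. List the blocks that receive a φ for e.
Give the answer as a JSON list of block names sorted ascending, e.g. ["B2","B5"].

Answer: ["B5", "B6", "B7"]

Analysis:
idom tree: B1←B0 B2←B1 B3←B0 B4←B3 B5←B0 B6←B0 B7←B0
Dom∩ at merges:
  B5: preds {B2,B4}: {B0,B1,B2} ∩ {B0,B3,B4} = {B0}; idom=B0
  B6: preds {B1,B5}: {B0,B1} ∩ {B0,B5} = {B0}; idom=B0
  B7: preds {B0,B4,B6}: {B0} ∩ {B0,B3,B4} ∩ {B0,B6} = {B0}; idom=B0

DF walk-up:
  B5←B2: walk B2→B1 to B0
  B5←B4: walk B4→B3 to B0
  B6←B1: walk B1 to B0
  B6←B5: walk B5 to B0
  B7←B0: walk · to B0
  B7←B4: walk B4→B3 to B0
  B7←B6: walk B6 to B0
  B0: DF=∅
  B1: DF={B5,B6}
  B2: DF={B5}
  B3: DF={B5,B7}
  B4: DF={B5,B7}
  B5: DF={B6}
  B6: DF={B7}
  B7: DF=∅

φ for e: defs {B1,B3,B6,B7}
  DF⁺ = {B5,B6,B7}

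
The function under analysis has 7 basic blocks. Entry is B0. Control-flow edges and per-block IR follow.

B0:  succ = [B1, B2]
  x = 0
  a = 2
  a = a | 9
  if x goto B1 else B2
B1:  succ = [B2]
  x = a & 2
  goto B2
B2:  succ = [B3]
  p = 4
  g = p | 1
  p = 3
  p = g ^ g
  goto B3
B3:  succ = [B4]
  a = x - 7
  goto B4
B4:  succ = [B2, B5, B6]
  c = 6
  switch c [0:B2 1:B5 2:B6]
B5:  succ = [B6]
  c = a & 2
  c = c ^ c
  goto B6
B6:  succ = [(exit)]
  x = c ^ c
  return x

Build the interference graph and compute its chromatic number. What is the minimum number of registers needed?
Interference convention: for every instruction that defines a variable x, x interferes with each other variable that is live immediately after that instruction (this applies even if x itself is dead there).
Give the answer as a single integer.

Answer: 3

Derivation:
Per-block:
  B0 def {a,x} use ∅
  B1 def {x} use {a}
  B2 def {g,p} use ∅
  B3 def {a} use {x}
  B4 def {c} use ∅
  B5 def {c} use {a}
  B6 def {x} use {c}

Liveness:
  B0 li=∅ lo={a,x}
  B1 li={a} lo={x}
  B2 li={x} lo={x}
  B3 li={x} lo={a,x}
  B4 li={a,x} lo={a,c,x}
  B5 li={a} lo={c}
  B6 li={c} lo=∅

Conflict graph:
  a↔{c,x}
  c↔{a,x}
  g↔{p,x}
  p↔{g,x}
  x↔{a,c,g,p}

Registers:
  clique {a,c,x} ⇒ need ≥ 3
  assign a→r1 c→r2 g→r1 p→r2 x→r0 — no edge inside a register ⇒ χ ≤ 3
  χ = 3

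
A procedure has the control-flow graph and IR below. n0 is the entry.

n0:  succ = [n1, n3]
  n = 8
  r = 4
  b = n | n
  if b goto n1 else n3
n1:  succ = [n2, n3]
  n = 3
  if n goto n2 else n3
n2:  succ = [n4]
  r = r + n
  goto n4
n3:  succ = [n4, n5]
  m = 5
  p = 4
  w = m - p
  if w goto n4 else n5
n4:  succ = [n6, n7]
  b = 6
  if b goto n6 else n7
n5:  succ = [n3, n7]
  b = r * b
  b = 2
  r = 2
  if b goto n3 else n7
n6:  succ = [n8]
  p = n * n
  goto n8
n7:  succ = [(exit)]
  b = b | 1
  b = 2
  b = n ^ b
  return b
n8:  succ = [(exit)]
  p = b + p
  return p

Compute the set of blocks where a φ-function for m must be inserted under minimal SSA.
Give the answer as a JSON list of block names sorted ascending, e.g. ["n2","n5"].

Answer: ["n3", "n4", "n7"]

Working:
idom tree: n1←n0 n2←n1 n3←n0 n4←n0 n5←n3 n6←n4 n7←n0 n8←n6
Dom∩ at merges:
  n3: preds {n0,n1,n5}: {n0} ∩ {n0,n1} ∩ {n0,n3,n5} = {n0}; idom=n0
  n4: preds {n2,n3}: {n0,n1,n2} ∩ {n0,n3} = {n0}; idom=n0
  n7: preds {n4,n5}: {n0,n4} ∩ {n0,n3,n5} = {n0}; idom=n0

DF derivation:
  join n3 pred n0: · stop@n0
  join n3 pred n1: n1 stop@n0
  join n3 pred n5: n5→n3 stop@n0
  join n4 pred n2: n2→n1 stop@n0
  join n4 pred n3: n3 stop@n0
  join n7 pred n4: n4 stop@n0
  join n7 pred n5: n5→n3 stop@n0
  n0: DF=∅
  n1: DF={n3,n4}
  n2: DF={n4}
  n3: DF={n3,n4,n7}
  n4: DF={n7}
  n5: DF={n3,n7}
  n6: DF=∅
  n7: DF=∅
  n8: DF=∅

φ for m: defs {n3}
  DF⁺ = {n3,n4,n7}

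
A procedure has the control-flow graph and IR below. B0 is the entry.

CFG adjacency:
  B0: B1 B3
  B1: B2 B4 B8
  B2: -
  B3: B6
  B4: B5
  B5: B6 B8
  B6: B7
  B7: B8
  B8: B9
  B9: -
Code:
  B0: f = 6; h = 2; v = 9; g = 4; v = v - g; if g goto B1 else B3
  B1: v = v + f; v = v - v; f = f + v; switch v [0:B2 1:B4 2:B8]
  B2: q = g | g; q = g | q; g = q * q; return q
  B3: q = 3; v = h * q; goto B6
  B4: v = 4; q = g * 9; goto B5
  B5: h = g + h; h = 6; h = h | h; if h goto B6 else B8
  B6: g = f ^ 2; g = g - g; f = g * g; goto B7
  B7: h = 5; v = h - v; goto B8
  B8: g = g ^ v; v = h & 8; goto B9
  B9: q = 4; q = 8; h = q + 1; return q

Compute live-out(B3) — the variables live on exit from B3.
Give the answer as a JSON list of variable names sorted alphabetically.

def/use:
  B0: def={f,g,h,v} ue=∅
  B1: def={f,v} ue={f,v}
  B2: def={g,q} ue={g}
  B3: def={q,v} ue={h}
  B4: def={q,v} ue={g}
  B5: def={h} ue={g,h}
  B6: def={f,g} ue={f}
  B7: def={h,v} ue={v}
  B8: def={g,v} ue={g,h,v}
  B9: def={h,q} ue=∅

Liveness:
  live B0: ∅→{f,g,h,v}
  live B1: {f,g,h,v}→{f,g,h,v}
  live B2: {g}→∅
  live B3: {f,h}→{f,v}
  live B4: {f,g,h}→{f,g,h,v}
  live B5: {f,g,h,v}→{f,g,h,v}
  live B6: {f,v}→{g,v}
  live B7: {g,v}→{g,h,v}
  live B8: {g,h,v}→∅
  live B9: ∅→∅

live-out(B3) = ["f", "v"]

Answer: ["f", "v"]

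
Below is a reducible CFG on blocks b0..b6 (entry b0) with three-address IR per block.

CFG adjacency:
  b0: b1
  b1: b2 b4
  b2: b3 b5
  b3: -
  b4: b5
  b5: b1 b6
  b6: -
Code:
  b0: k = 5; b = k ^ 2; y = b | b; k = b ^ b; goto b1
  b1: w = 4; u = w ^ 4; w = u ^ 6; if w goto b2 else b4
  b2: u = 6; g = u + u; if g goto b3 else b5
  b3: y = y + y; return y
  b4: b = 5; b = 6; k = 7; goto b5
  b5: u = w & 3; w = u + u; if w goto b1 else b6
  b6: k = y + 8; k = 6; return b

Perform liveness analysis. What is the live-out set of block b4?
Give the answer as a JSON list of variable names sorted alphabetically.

Answer: ["b", "w", "y"]

Working:
def/use:
  b0: {b,k,y} / ∅
  b1: {u,w} / ∅
  b2: {g,u} / ∅
  b3: {y} / {y}
  b4: {b,k} / ∅
  b5: {u,w} / {w}
  b6: {k} / {b,y}

Live sets:
  b0 li=∅ lo={b,y}
  b1 li={b,y} lo={b,w,y}
  b2 li={b,w,y} lo={b,w,y}
  b3 li={y} lo=∅
  b4 li={w,y} lo={b,w,y}
  b5 li={b,w,y} lo={b,y}
  b6 li={b,y} lo=∅

live-out(b4) = ["b", "w", "y"]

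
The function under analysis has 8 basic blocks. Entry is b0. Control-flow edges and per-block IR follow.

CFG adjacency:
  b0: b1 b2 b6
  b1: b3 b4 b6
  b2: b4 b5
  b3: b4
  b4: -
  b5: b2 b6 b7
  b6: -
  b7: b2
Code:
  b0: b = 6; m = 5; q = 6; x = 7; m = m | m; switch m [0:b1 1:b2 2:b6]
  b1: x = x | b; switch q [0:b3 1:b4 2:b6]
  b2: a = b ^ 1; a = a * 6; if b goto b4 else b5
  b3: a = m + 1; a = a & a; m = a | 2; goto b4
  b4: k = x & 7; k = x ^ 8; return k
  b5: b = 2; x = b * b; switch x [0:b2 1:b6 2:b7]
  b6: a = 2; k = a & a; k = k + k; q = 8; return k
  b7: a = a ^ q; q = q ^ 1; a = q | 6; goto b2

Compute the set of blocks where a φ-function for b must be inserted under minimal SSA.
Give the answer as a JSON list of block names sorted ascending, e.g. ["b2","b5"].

idom tree: b1←b0 b2←b0 b3←b1 b4←b0 b5←b2 b6←b0 b7←b5
Dom∩ at merges:
  b2: preds {b0,b5,b7}: {b0} ∩ {b0,b2,b5} ∩ {b0,b2,b5,b7} = {b0}; idom=b0
  b4: preds {b1,b2,b3}: {b0,b1} ∩ {b0,b2} ∩ {b0,b1,b3} = {b0}; idom=b0
  b6: preds {b0,b1,b5}: {b0} ∩ {b0,b1} ∩ {b0,b2,b5} = {b0}; idom=b0

DF walk-up:
  b2←b0: walk · to b0
  b2←b5: walk b5→b2 to b0
  b2←b7: walk b7→b5→b2 to b0
  b4←b1: walk b1 to b0
  b4←b2: walk b2 to b0
  b4←b3: walk b3→b1 to b0
  b6←b0: walk · to b0
  b6←b1: walk b1 to b0
  b6←b5: walk b5→b2 to b0
  b0: DF=∅
  b1: DF={b4,b6}
  b2: DF={b2,b4,b6}
  b3: DF={b4}
  b4: DF=∅
  b5: DF={b2,b6}
  b6: DF=∅
  b7: DF={b2}

φ for b: defs {b0,b5}
  DF⁺ = {b2,b4,b6}

Answer: ["b2", "b4", "b6"]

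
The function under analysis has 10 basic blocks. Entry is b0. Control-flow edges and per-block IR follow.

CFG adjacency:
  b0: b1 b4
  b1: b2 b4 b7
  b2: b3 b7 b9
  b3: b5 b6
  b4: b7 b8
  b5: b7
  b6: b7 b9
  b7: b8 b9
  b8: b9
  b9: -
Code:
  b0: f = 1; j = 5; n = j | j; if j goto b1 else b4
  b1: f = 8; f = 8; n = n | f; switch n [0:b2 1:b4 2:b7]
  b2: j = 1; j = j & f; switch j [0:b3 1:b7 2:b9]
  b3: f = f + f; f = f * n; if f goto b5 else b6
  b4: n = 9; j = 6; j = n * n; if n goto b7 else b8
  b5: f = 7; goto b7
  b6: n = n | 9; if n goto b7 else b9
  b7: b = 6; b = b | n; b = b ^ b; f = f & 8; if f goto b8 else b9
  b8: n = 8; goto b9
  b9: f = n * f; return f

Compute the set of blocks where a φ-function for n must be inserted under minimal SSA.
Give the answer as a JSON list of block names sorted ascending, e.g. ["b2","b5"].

idom tree: b1←b0 b2←b1 b3←b2 b4←b0 b5←b3 b6←b3 b7←b0 b8←b0 b9←b0
Dom∩ at merges:
  b4: preds {b0,b1}: {b0} ∩ {b0,b1} = {b0}; idom=b0
  b7: preds {b1,b2,b4,b5,b6}: {b0,b1} ∩ {b0,b1,b2} ∩ {b0,b4} ∩ {b0,b1,b2,b3,b5} ∩ {b0,b1,b2,b3,b6} = {b0}; idom=b0
  b8: preds {b4,b7}: {b0,b4} ∩ {b0,b7} = {b0}; idom=b0
  b9: preds {b2,b6,b7,b8}: {b0,b1,b2} ∩ {b0,b1,b2,b3,b6} ∩ {b0,b7} ∩ {b0,b8} = {b0}; idom=b0

DF derivation:
  join b4 pred b0: · stop@b0
  join b4 pred b1: b1 stop@b0
  join b7 pred b1: b1 stop@b0
  join b7 pred b2: b2→b1 stop@b0
  join b7 pred b4: b4 stop@b0
  join b7 pred b5: b5→b3→b2→b1 stop@b0
  join b7 pred b6: b6→b3→b2→b1 stop@b0
  join b8 pred b4: b4 stop@b0
  join b8 pred b7: b7 stop@b0
  join b9 pred b2: b2→b1 stop@b0
  join b9 pred b6: b6→b3→b2→b1 stop@b0
  join b9 pred b7: b7 stop@b0
  join b9 pred b8: b8 stop@b0
  b0: DF=∅
  b1: DF={b4,b7,b9}
  b2: DF={b7,b9}
  b3: DF={b7,b9}
  b4: DF={b7,b8}
  b5: DF={b7}
  b6: DF={b7,b9}
  b7: DF={b8,b9}
  b8: DF={b9}
  b9: DF=∅

φ for n: defs {b0,b1,b4,b6,b8}
  DF⁺ = {b4,b7,b8,b9}

Answer: ["b4", "b7", "b8", "b9"]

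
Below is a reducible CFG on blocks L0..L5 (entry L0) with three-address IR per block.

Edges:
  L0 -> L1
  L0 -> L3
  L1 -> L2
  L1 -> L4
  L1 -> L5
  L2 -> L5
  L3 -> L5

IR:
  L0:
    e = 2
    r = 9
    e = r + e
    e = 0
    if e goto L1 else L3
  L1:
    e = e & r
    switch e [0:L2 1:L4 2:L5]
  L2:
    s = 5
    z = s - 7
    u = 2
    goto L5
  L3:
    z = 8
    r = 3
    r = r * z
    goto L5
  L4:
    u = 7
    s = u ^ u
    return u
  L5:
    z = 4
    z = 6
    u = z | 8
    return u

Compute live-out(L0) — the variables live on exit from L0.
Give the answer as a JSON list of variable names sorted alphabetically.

Block summaries:
  L0 def {e,r} use ∅
  L1 def {e} use {e,r}
  L2 def {s,u,z} use ∅
  L3 def {r,z} use ∅
  L4 def {s,u} use ∅
  L5 def {u,z} use ∅

Liveness:
  L0 li=∅ lo={e,r}
  L1 li={e,r} lo=∅
  L2 li=∅ lo=∅
  L3 li=∅ lo=∅
  L4 li=∅ lo=∅
  L5 li=∅ lo=∅

live-out(L0) = ["e", "r"]

Answer: ["e", "r"]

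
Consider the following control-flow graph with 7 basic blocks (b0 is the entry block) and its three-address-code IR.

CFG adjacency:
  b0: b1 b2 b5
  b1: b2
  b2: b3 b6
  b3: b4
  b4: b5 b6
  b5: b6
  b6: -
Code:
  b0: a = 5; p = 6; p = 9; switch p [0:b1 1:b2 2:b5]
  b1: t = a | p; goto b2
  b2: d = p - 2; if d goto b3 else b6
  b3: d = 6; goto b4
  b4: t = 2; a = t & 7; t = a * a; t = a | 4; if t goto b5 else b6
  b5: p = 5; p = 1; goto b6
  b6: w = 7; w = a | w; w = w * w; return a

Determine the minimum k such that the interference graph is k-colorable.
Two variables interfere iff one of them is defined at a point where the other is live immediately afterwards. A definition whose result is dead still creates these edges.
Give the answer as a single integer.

Answer: 3

Analysis:
Per-block:
  b0: {a,p} / ∅
  b1: {t} / {a,p}
  b2: {d} / {p}
  b3: {d} / ∅
  b4: {a,t} / ∅
  b5: {p} / ∅
  b6: {w} / {a}

Backward fixpoint:
  b0 li=∅ lo={a,p}
  b1 li={a,p} lo={a,p}
  b2 li={a,p} lo={a}
  b3 li=∅ lo=∅
  b4 li=∅ lo={a}
  b5 li={a} lo={a}
  b6 li={a} lo=∅

Conflict graph:
  a: {d,p,t,w}
  d: {a}
  p: {a,t}
  t: {a,p}
  w: {a}

Chromatic number:
  clique {a,p,t} ⇒ need ≥ 3
  3-colouring: r0={a}  r1={d,p,w}  r2={t}
  χ = 3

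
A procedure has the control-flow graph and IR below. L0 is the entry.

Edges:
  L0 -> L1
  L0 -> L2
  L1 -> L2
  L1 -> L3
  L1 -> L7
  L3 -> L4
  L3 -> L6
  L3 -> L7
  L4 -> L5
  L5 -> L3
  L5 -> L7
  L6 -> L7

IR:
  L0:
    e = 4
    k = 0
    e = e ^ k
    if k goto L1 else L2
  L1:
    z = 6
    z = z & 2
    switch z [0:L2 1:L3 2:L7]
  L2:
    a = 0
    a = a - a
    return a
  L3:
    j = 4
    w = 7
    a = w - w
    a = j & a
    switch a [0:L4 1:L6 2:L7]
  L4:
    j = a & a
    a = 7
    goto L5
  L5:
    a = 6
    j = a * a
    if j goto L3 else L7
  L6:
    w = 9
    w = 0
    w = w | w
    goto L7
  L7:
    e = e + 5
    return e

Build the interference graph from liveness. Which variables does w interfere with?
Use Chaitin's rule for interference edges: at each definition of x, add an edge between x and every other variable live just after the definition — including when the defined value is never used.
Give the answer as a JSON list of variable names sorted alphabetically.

Answer: ["e", "j"]

Analysis:
Per-block:
  L0: def={e,k} ue=∅
  L1: def={z} ue=∅
  L2: def={a} ue=∅
  L3: def={a,j,w} ue=∅
  L4: def={a,j} ue={a}
  L5: def={a,j} ue=∅
  L6: def={w} ue=∅
  L7: def={e} ue={e}

Liveness:
  live L0: ∅→{e}
  live L1: {e}→{e}
  live L2: ∅→∅
  live L3: {e}→{a,e}
  live L4: {a,e}→{e}
  live L5: {e}→{e}
  live L6: {e}→{e}
  live L7: {e}→∅

Interference:
  a↔{e,j}
  e↔{a,j,k,w,z}
  j↔{a,e,w}
  k↔{e}
  w↔{e,j}
  z↔{e}

N(w) = ["e", "j"]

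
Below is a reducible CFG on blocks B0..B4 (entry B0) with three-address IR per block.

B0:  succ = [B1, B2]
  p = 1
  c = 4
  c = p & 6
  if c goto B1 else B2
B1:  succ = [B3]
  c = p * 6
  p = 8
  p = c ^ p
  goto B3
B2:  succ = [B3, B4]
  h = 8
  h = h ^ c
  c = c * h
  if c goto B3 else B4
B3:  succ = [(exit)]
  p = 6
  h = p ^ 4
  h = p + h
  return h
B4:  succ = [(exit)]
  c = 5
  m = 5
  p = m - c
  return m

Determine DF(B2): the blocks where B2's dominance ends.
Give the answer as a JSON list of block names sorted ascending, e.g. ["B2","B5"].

idom tree: B1←B0 B2←B0 B3←B0 B4←B2
Dom at joins:
  B3: preds {B1,B2}: {B0,B1} ∩ {B0,B2} = {B0}; idom=B0

DF walk-up:
  B3←B1: walk B1 to B0
  B3←B2: walk B2 to B0
  B0 → ∅
  B1 → {B3}
  B2 → {B3}
  B3 → ∅
  B4 → ∅

DF(B2) = ["B3"]

Answer: ["B3"]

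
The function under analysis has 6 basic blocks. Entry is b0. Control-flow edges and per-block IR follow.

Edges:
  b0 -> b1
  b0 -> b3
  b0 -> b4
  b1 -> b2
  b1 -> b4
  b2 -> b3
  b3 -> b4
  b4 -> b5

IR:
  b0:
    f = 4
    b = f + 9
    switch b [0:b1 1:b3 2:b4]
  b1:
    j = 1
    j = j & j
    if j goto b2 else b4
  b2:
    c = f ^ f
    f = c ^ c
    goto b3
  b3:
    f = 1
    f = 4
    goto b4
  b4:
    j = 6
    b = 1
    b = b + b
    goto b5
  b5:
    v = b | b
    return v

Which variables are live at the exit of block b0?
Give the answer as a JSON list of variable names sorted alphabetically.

Block summaries:
  b0 def {b,f} use ∅
  b1 def {j} use ∅
  b2 def {c,f} use {f}
  b3 def {f} use ∅
  b4 def {b,j} use ∅
  b5 def {v} use {b}

Live sets:
  b0 li=∅ lo={f}
  b1 li={f} lo={f}
  b2 li={f} lo=∅
  b3 li=∅ lo=∅
  b4 li=∅ lo={b}
  b5 li={b} lo=∅

live-out(b0) = ["f"]

Answer: ["f"]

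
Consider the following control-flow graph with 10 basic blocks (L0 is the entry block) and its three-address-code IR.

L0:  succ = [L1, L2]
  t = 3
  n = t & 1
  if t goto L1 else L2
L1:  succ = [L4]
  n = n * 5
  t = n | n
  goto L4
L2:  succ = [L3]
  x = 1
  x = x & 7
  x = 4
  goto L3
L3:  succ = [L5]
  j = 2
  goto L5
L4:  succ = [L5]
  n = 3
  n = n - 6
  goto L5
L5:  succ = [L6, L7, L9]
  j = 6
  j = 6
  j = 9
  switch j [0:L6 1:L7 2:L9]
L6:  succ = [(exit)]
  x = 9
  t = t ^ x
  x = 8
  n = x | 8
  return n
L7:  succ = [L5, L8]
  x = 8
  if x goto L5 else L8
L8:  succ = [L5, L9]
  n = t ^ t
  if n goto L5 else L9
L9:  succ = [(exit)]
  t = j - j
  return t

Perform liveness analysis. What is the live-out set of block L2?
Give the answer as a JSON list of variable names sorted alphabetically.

Answer: ["t"]

Derivation:
def/use:
  L0 def {n,t} use ∅
  L1 def {n,t} use {n}
  L2 def {x} use ∅
  L3 def {j} use ∅
  L4 def {n} use ∅
  L5 def {j} use ∅
  L6 def {n,t,x} use {t}
  L7 def {x} use ∅
  L8 def {n} use {t}
  L9 def {t} use {j}

Backward fixpoint:
  live L0: ∅→{n,t}
  live L1: {n}→{t}
  live L2: {t}→{t}
  live L3: {t}→{t}
  live L4: {t}→{t}
  live L5: {t}→{j,t}
  live L6: {t}→∅
  live L7: {j,t}→{j,t}
  live L8: {j,t}→{j,t}
  live L9: {j}→∅

live-out(L2) = ["t"]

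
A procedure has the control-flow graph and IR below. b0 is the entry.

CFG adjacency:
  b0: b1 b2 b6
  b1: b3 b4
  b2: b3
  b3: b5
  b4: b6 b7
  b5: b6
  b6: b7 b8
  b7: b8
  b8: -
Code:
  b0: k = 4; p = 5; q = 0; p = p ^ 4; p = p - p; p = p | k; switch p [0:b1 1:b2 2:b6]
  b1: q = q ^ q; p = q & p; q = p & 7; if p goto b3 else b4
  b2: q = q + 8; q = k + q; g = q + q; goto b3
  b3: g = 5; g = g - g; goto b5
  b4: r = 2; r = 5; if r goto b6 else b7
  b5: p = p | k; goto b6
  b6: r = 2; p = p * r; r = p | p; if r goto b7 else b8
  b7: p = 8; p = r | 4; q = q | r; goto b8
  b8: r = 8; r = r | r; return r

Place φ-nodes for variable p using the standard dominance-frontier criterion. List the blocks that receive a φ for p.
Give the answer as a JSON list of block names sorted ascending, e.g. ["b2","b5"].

Answer: ["b3", "b6", "b7", "b8"]

Analysis:
idom tree: b1←b0 b2←b0 b3←b0 b4←b1 b5←b3 b6←b0 b7←b0 b8←b0
Join-block Dom:
  b3: preds {b1,b2}: {b0,b1} ∩ {b0,b2} = {b0}; idom=b0
  b6: preds {b0,b4,b5}: {b0} ∩ {b0,b1,b4} ∩ {b0,b3,b5} = {b0}; idom=b0
  b7: preds {b4,b6}: {b0,b1,b4} ∩ {b0,b6} = {b0}; idom=b0
  b8: preds {b6,b7}: {b0,b6} ∩ {b0,b7} = {b0}; idom=b0

DF walk-up:
  join b3 pred b1: b1 stop@b0
  join b3 pred b2: b2 stop@b0
  join b6 pred b0: · stop@b0
  join b6 pred b4: b4→b1 stop@b0
  join b6 pred b5: b5→b3 stop@b0
  join b7 pred b4: b4→b1 stop@b0
  join b7 pred b6: b6 stop@b0
  join b8 pred b6: b6 stop@b0
  join b8 pred b7: b7 stop@b0
  b0: DF=∅
  b1: DF={b3,b6,b7}
  b2: DF={b3}
  b3: DF={b6}
  b4: DF={b6,b7}
  b5: DF={b6}
  b6: DF={b7,b8}
  b7: DF={b8}
  b8: DF=∅

φ for p: defs {b0,b1,b5,b6,b7}
  DF⁺ = {b3,b6,b7,b8}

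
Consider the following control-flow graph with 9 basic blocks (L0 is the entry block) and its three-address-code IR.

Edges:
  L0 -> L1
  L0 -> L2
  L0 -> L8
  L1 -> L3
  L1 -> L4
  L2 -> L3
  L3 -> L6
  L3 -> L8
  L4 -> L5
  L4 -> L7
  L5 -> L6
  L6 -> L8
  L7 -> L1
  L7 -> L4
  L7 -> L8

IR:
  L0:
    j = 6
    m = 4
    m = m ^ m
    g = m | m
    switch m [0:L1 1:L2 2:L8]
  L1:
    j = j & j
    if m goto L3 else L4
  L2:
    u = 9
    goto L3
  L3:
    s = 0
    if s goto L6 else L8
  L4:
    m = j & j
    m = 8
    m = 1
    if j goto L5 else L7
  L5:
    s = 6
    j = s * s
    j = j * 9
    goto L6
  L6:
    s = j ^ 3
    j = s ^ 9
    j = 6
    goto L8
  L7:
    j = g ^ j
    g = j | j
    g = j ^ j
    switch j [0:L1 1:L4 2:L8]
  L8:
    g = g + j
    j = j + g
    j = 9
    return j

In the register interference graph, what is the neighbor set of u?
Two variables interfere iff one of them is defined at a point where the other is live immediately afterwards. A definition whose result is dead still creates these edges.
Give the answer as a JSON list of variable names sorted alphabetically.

Per-block:
  L0: def={g,j,m} ue=∅
  L1: def={j} ue={j,m}
  L2: def={u} ue=∅
  L3: def={s} ue=∅
  L4: def={m} ue={j}
  L5: def={j,s} ue=∅
  L6: def={j,s} ue={j}
  L7: def={g,j} ue={g,j}
  L8: def={g,j} ue={g,j}

Live sets:
  L0: in=∅ out={g,j,m}
  L1: in={g,j,m} out={g,j}
  L2: in={g,j} out={g,j}
  L3: in={g,j} out={g,j}
  L4: in={g,j} out={g,j,m}
  L5: in={g} out={g,j}
  L6: in={g,j} out={g,j}
  L7: in={g,j,m} out={g,j,m}
  L8: in={g,j} out=∅

Interfere edges:
  g: {j,m,s,u}
  j: {g,m,s,u}
  m: {g,j}
  s: {g,j}
  u: {g,j}

N(u) = ["g", "j"]

Answer: ["g", "j"]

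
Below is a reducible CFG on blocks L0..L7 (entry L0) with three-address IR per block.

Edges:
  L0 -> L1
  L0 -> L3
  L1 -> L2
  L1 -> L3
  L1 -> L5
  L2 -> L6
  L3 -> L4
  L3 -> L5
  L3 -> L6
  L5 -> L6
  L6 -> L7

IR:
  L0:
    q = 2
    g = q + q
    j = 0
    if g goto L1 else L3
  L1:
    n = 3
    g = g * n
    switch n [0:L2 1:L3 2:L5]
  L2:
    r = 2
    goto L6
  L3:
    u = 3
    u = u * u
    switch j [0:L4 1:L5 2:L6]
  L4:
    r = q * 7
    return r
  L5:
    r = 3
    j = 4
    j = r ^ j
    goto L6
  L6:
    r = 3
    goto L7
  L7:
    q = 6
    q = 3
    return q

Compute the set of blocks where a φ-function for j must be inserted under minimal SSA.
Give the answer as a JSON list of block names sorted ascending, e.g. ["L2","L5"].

Answer: ["L6"]

Working:
idom tree: L1←L0 L2←L1 L3←L0 L4←L3 L5←L0 L6←L0 L7←L6
Dom at joins:
  L3: preds {L0,L1}: {L0} ∩ {L0,L1} = {L0}; idom=L0
  L5: preds {L1,L3}: {L0,L1} ∩ {L0,L3} = {L0}; idom=L0
  L6: preds {L2,L3,L5}: {L0,L1,L2} ∩ {L0,L3} ∩ {L0,L5} = {L0}; idom=L0

Frontier:
  L3←L0: walk · to L0
  L3←L1: walk L1 to L0
  L5←L1: walk L1 to L0
  L5←L3: walk L3 to L0
  L6←L2: walk L2→L1 to L0
  L6←L3: walk L3 to L0
  L6←L5: walk L5 to L0
  L0: DF=∅
  L1: DF={L3,L5,L6}
  L2: DF={L6}
  L3: DF={L5,L6}
  L4: DF=∅
  L5: DF={L6}
  L6: DF=∅
  L7: DF=∅

φ for j: defs {L0,L5}
  DF⁺ = {L6}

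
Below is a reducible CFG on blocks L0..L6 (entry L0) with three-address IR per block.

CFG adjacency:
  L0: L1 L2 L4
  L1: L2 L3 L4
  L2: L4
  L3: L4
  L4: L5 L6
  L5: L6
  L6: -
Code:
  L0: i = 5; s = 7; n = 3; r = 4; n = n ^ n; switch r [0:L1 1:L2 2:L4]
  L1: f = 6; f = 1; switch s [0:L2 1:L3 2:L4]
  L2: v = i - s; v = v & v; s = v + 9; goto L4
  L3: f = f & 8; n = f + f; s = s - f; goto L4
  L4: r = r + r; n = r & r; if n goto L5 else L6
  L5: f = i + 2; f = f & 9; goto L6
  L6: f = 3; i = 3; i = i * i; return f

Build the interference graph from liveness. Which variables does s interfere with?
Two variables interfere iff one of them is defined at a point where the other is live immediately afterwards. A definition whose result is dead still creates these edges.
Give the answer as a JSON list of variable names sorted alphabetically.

Answer: ["f", "i", "n", "r"]

Analysis:
Block summaries:
  L0 def {i,n,r,s} use ∅
  L1 def {f} use {s}
  L2 def {s,v} use {i,s}
  L3 def {f,n,s} use {f,s}
  L4 def {n,r} use {r}
  L5 def {f} use {i}
  L6 def {f,i} use ∅

Liveness:
  live L0: ∅→{i,r,s}
  live L1: {i,r,s}→{f,i,r,s}
  live L2: {i,r,s}→{i,r}
  live L3: {f,i,r,s}→{i,r}
  live L4: {i,r}→{i}
  live L5: {i}→∅
  live L6: ∅→∅

Conflict graph:
  f: {i,n,r,s}
  i: {f,n,r,s,v}
  n: {f,i,r,s}
  r: {f,i,n,s,v}
  s: {f,i,n,r}
  v: {i,r}

N(s) = ["f", "i", "n", "r"]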